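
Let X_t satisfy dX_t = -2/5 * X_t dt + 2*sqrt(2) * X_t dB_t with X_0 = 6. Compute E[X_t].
E[X_t] = 6*exp(-2*t/5)

For GBM dX = mu X dt + sigma X dB with X_0 = x_0, apply Itô to Y = log X: dY = (mu - sigma^2/2) dt + sigma dB, so Y_t = log(x_0) + (mu - sigma^2/2) t + sigma B_t and hence X_t = x_0 * exp((mu - sigma^2/2) t + sigma B_t).
With mu = -2/5, sigma = 2*sqrt(2), x_0 = 6, this gives:
  X_t = 6 * exp((-22/5) * t + (2*sqrt(2)) * B_t).
Since sigma*B_t ~ Normal(0, sigma^2 t), E[exp(sigma*B_t)] = exp(sigma^2 t / 2); so E[X_t] = x_0 * exp((mu - sigma^2/2) t) * exp(sigma^2 t / 2) = x_0 * exp(mu t) = 6*exp(-2*t/5).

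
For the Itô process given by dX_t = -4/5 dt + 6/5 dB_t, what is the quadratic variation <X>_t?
<X>_t = 36*t/25

For an Itô process dX_t = a(t) dt + b(t) dB_t, the quadratic variation is <X>_t = int_0^t b(s)^2 ds (the drift term does not contribute). Here b(s) = 6/5, so
  b(s)^2 = 36/25.
Integrating from 0 to t:
  <X>_t = int_0^t (36/25) ds = 36*t/25.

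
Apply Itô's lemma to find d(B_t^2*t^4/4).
d(B_t^2*t^4/4) = (t^3*(B_t^2 + t/4)) dt + (B_t*t^4/2) dB_t

Itô's formula for f(t, x): d f(t, B_t) = (f_t + (1/2) f_xx) dt + f_x dB_t. Compute partials of f(t, x) = t^4*x^2/4:
  f_t(t,x)  = t^3*x^2
  f_x(t,x)  = t^4*x/2
  f_xx(t,x) = t^4/2
Assemble drift = f_t + (1/2) f_xx = t^3*(t/4 + x^2) and diffusion = f_x = t^4*x/2. Substituting x = B_t:
  d(B_t^2*t^4/4) = (t^3*(B_t^2 + t/4)) dt + (B_t*t^4/2) dB_t.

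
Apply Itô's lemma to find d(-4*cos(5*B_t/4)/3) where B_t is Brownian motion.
d(-4*cos(5*B_t/4)/3) = (25*cos(5*B_t/4)/24) dt + (5*sin(5*B_t/4)/3) dB_t

Itô's formula for f(B_t) gives d f(B_t) = f'(B_t) dB_t + (1/2) f''(B_t) dt. Compute derivatives of f(x) = -4*cos(5*x/4)/3:
  f'(x)  = 5*sin(5*x/4)/3
  f''(x) = 25*cos(5*x/4)/12
Substitute x = B_t and multiply the f'' term by 1/2:
  drift     = (1/2) * (25*cos(5*x/4)/12) evaluated at B_t = 25*cos(5*B_t/4)/24
  diffusion = (5*sin(5*x/4)/3) evaluated at B_t = 5*sin(5*B_t/4)/3
Therefore d(-4*cos(5*B_t/4)/3) = (25*cos(5*B_t/4)/24) dt + (5*sin(5*B_t/4)/3) dB_t.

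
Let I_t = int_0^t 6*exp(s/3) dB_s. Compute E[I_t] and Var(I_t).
E[I_t] = 0; Var(I_t) = 54*exp(2*t/3) - 54

The Itô integral of a deterministic integrand f(s) has mean 0 because each increment f(s) * (B_{s+ds} - B_s) has mean 0. By the Itô isometry:
  Var( int_0^t f(s) dB_s ) = E[ (int_0^t f(s) dB_s)^2 ] = int_0^t f(s)^2 ds.
Here f(s) = 6*exp(s/3), so f(s)^2 = 36*exp(2*s/3). Integrate:
  int_0^t (36*exp(2*s/3)) ds = 54*exp(2*t/3) - 54.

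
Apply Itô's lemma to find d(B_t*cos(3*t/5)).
d(B_t*cos(3*t/5)) = (-3*B_t*sin(3*t/5)/5) dt + (cos(3*t/5)) dB_t

Itô's formula for f(t, x): d f(t, B_t) = (f_t + (1/2) f_xx) dt + f_x dB_t. Compute partials of f(t, x) = x*cos(3*t/5):
  f_t(t,x)  = -3*x*sin(3*t/5)/5
  f_x(t,x)  = cos(3*t/5)
  f_xx(t,x) = 0
Assemble drift = f_t + (1/2) f_xx = -3*x*sin(3*t/5)/5 and diffusion = f_x = cos(3*t/5). Substituting x = B_t:
  d(B_t*cos(3*t/5)) = (-3*B_t*sin(3*t/5)/5) dt + (cos(3*t/5)) dB_t.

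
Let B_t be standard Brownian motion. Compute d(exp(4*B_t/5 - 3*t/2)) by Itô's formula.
d(exp(4*B_t/5 - 3*t/2)) = (-59*exp(4*B_t/5 - 3*t/2)/50) dt + (4*exp(4*B_t/5 - 3*t/2)/5) dB_t

Itô's formula for f(t, x): d f(t, B_t) = (f_t + (1/2) f_xx) dt + f_x dB_t. Compute partials of f(t, x) = exp(-3*t/2 + 4*x/5):
  f_t(t,x)  = -3*exp(-3*t/2 + 4*x/5)/2
  f_x(t,x)  = 4*exp(-3*t/2 + 4*x/5)/5
  f_xx(t,x) = 16*exp(-3*t/2 + 4*x/5)/25
Assemble drift = f_t + (1/2) f_xx = -59*exp(-3*t/2 + 4*x/5)/50 and diffusion = f_x = 4*exp(-3*t/2 + 4*x/5)/5. Substituting x = B_t:
  d(exp(4*B_t/5 - 3*t/2)) = (-59*exp(4*B_t/5 - 3*t/2)/50) dt + (4*exp(4*B_t/5 - 3*t/2)/5) dB_t.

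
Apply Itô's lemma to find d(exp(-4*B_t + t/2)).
d(exp(-4*B_t + t/2)) = (17*exp(-4*B_t + t/2)/2) dt + (-4*exp(-4*B_t + t/2)) dB_t

Itô's formula for f(t, x): d f(t, B_t) = (f_t + (1/2) f_xx) dt + f_x dB_t. Compute partials of f(t, x) = exp(t/2 - 4*x):
  f_t(t,x)  = exp(t/2 - 4*x)/2
  f_x(t,x)  = -4*exp(t/2 - 4*x)
  f_xx(t,x) = 16*exp(t/2 - 4*x)
Assemble drift = f_t + (1/2) f_xx = 17*exp(t/2 - 4*x)/2 and diffusion = f_x = -4*exp(t/2 - 4*x). Substituting x = B_t:
  d(exp(-4*B_t + t/2)) = (17*exp(-4*B_t + t/2)/2) dt + (-4*exp(-4*B_t + t/2)) dB_t.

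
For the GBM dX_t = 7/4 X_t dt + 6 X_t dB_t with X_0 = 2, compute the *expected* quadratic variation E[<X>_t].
E[<X>_t] = 288*exp(79*t/2)/79 - 288/79

<X>_t = int_0^t (6 * X_s)^2 ds. Taking expectation inside the integral: E[<X>_t] = 6^2 * int_0^t E[X_s^2] ds. For GBM, E[X_s^2] = x_0^2 * exp((2 mu + sigma^2) s). Integrating:
  E[<X>_t] = 6^2 * 2^2 * (exp((2*(7/4) + 6^2) t) - 1) / (2*(7/4) + 6^2)
           = 6^2 * 2^2 * (exp((79/2) t) - 1) / (79/2) = 288*exp(79*t/2)/79 - 288/79.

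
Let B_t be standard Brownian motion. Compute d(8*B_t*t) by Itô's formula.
d(8*B_t*t) = (8*B_t) dt + (8*t) dB_t

Itô's formula for f(t, x): d f(t, B_t) = (f_t + (1/2) f_xx) dt + f_x dB_t. Compute partials of f(t, x) = 8*t*x:
  f_t(t,x)  = 8*x
  f_x(t,x)  = 8*t
  f_xx(t,x) = 0
Assemble drift = f_t + (1/2) f_xx = 8*x and diffusion = f_x = 8*t. Substituting x = B_t:
  d(8*B_t*t) = (8*B_t) dt + (8*t) dB_t.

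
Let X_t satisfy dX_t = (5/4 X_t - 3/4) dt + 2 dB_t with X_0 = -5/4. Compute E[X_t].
E[X_t] = 3/5 - 37*exp(5*t/4)/20

Taking expectations and using E[dB_t] = 0, the mean m(t) = E[X_t] satisfies the ODE m'(t) = a m(t) + b with m(0) = x_0. With a = 5/4, b = -3/4, x_0 = -5/4, the solution is
  m(t) = x_0 * exp(a t) + (b/a) * (exp(a t) - 1)
       = (-5/4) * exp((5/4) t) + ((-3/4)/(5/4)) * (exp((5/4) t) - 1)
       = 3/5 - 37*exp(5*t/4)/20.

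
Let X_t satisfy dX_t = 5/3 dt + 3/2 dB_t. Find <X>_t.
<X>_t = 9*t/4

For an Itô process dX_t = a(t) dt + b(t) dB_t, the quadratic variation is <X>_t = int_0^t b(s)^2 ds (the drift term does not contribute). Here b(s) = 3/2, so
  b(s)^2 = 9/4.
Integrating from 0 to t:
  <X>_t = int_0^t (9/4) ds = 9*t/4.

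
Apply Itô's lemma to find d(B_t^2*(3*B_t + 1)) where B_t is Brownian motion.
d(B_t^2*(3*B_t + 1)) = (9*B_t + 1) dt + (B_t*(9*B_t + 2)) dB_t

Itô's formula for f(B_t) gives d f(B_t) = f'(B_t) dB_t + (1/2) f''(B_t) dt. Compute derivatives of f(x) = x^2*(3*x + 1):
  f'(x)  = x*(9*x + 2)
  f''(x) = 18*x + 2
Substitute x = B_t and multiply the f'' term by 1/2:
  drift     = (1/2) * (18*x + 2) evaluated at B_t = 9*B_t + 1
  diffusion = (x*(9*x + 2)) evaluated at B_t = B_t*(9*B_t + 2)
Therefore d(B_t^2*(3*B_t + 1)) = (9*B_t + 1) dt + (B_t*(9*B_t + 2)) dB_t.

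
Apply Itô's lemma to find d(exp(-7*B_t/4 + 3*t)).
d(exp(-7*B_t/4 + 3*t)) = (145*exp(-7*B_t/4 + 3*t)/32) dt + (-7*exp(-7*B_t/4 + 3*t)/4) dB_t

Itô's formula for f(t, x): d f(t, B_t) = (f_t + (1/2) f_xx) dt + f_x dB_t. Compute partials of f(t, x) = exp(3*t - 7*x/4):
  f_t(t,x)  = 3*exp(3*t - 7*x/4)
  f_x(t,x)  = -7*exp(3*t - 7*x/4)/4
  f_xx(t,x) = 49*exp(3*t - 7*x/4)/16
Assemble drift = f_t + (1/2) f_xx = 145*exp(3*t - 7*x/4)/32 and diffusion = f_x = -7*exp(3*t - 7*x/4)/4. Substituting x = B_t:
  d(exp(-7*B_t/4 + 3*t)) = (145*exp(-7*B_t/4 + 3*t)/32) dt + (-7*exp(-7*B_t/4 + 3*t)/4) dB_t.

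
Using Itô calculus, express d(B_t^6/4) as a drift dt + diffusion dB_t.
d(B_t^6/4) = (15*B_t^4/4) dt + (3*B_t^5/2) dB_t

Itô's formula for f(B_t) gives d f(B_t) = f'(B_t) dB_t + (1/2) f''(B_t) dt. Compute derivatives of f(x) = x^6/4:
  f'(x)  = 3*x^5/2
  f''(x) = 15*x^4/2
Substitute x = B_t and multiply the f'' term by 1/2:
  drift     = (1/2) * (15*x^4/2) evaluated at B_t = 15*B_t^4/4
  diffusion = (3*x^5/2) evaluated at B_t = 3*B_t^5/2
Therefore d(B_t^6/4) = (15*B_t^4/4) dt + (3*B_t^5/2) dB_t.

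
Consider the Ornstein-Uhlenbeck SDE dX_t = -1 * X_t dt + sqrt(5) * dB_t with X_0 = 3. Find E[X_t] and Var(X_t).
E[X_t] = 3*exp(-t); Var(X_t) = 5/2 - 5*exp(-2*t)/2

The OU SDE dX = -theta X dt + sigma dB admits the integrating factor exp(theta t): d(exp(theta t) X_t) = sigma exp(theta t) dB_t. Integrating from 0 to t:
  X_t = x_0 * exp(-theta t) + sigma * int_0^t exp(-theta (t-s)) dB_s.
The Itô integral has mean 0 and (by the Itô isometry) variance sigma^2 * int_0^t exp(-2 theta (t - s)) ds = sigma^2 * (1 - exp(-2 theta t)) / (2 theta).
With theta = 1, sigma = sqrt(5), x_0 = 3:
  E[X_t] = 3 * exp(-1 t) = 3*exp(-t)
  Var(X_t) = (sqrt(5))^2 * (1 - exp(-2*1 t)) / (2 * 1) = 5/2 - 5*exp(-2*t)/2.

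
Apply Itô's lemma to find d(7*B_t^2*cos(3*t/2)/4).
d(7*B_t^2*cos(3*t/2)/4) = (-21*B_t^2*sin(3*t/2)/8 + 7*cos(3*t/2)/4) dt + (7*B_t*cos(3*t/2)/2) dB_t

Itô's formula for f(t, x): d f(t, B_t) = (f_t + (1/2) f_xx) dt + f_x dB_t. Compute partials of f(t, x) = 7*x^2*cos(3*t/2)/4:
  f_t(t,x)  = -21*x^2*sin(3*t/2)/8
  f_x(t,x)  = 7*x*cos(3*t/2)/2
  f_xx(t,x) = 7*cos(3*t/2)/2
Assemble drift = f_t + (1/2) f_xx = -21*x^2*sin(3*t/2)/8 + 7*cos(3*t/2)/4 and diffusion = f_x = 7*x*cos(3*t/2)/2. Substituting x = B_t:
  d(7*B_t^2*cos(3*t/2)/4) = (-21*B_t^2*sin(3*t/2)/8 + 7*cos(3*t/2)/4) dt + (7*B_t*cos(3*t/2)/2) dB_t.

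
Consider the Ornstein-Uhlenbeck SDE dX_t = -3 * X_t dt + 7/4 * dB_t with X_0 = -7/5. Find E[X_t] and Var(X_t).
E[X_t] = -7*exp(-3*t)/5; Var(X_t) = 49/96 - 49*exp(-6*t)/96

The OU SDE dX = -theta X dt + sigma dB admits the integrating factor exp(theta t): d(exp(theta t) X_t) = sigma exp(theta t) dB_t. Integrating from 0 to t:
  X_t = x_0 * exp(-theta t) + sigma * int_0^t exp(-theta (t-s)) dB_s.
The Itô integral has mean 0 and (by the Itô isometry) variance sigma^2 * int_0^t exp(-2 theta (t - s)) ds = sigma^2 * (1 - exp(-2 theta t)) / (2 theta).
With theta = 3, sigma = 7/4, x_0 = -7/5:
  E[X_t] = -7/5 * exp(-3 t) = -7*exp(-3*t)/5
  Var(X_t) = (7/4)^2 * (1 - exp(-2*3 t)) / (2 * 3) = 49/96 - 49*exp(-6*t)/96.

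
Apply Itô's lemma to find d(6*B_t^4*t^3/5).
d(6*B_t^4*t^3/5) = (18*B_t^2*t^2*(B_t^2 + 2*t)/5) dt + (24*B_t^3*t^3/5) dB_t

Itô's formula for f(t, x): d f(t, B_t) = (f_t + (1/2) f_xx) dt + f_x dB_t. Compute partials of f(t, x) = 6*t^3*x^4/5:
  f_t(t,x)  = 18*t^2*x^4/5
  f_x(t,x)  = 24*t^3*x^3/5
  f_xx(t,x) = 72*t^3*x^2/5
Assemble drift = f_t + (1/2) f_xx = 18*t^2*x^2*(2*t + x^2)/5 and diffusion = f_x = 24*t^3*x^3/5. Substituting x = B_t:
  d(6*B_t^4*t^3/5) = (18*B_t^2*t^2*(B_t^2 + 2*t)/5) dt + (24*B_t^3*t^3/5) dB_t.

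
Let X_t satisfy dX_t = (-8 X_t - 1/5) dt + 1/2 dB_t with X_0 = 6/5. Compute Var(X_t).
Var(X_t) = 1/64 - exp(-16*t)/64

The variance V(t) = Var(X_t) satisfies V'(t) = 2 a V(t) + c^2 with V(0) = 0 (drift coefficient is linear in X, diffusion is constant). With a = -8, c = 1/2, the solution is
  V(t) = (c^2 / (2 a)) * (exp(2 a t) - 1)
       = ((1/2)^2 / (2*(-8))) * (exp((-16) t) - 1)
       = 1/64 - exp(-16*t)/64.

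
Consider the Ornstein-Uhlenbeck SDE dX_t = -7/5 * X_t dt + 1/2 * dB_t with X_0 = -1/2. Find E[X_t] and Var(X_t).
E[X_t] = -exp(-7*t/5)/2; Var(X_t) = 5/56 - 5*exp(-14*t/5)/56

The OU SDE dX = -theta X dt + sigma dB admits the integrating factor exp(theta t): d(exp(theta t) X_t) = sigma exp(theta t) dB_t. Integrating from 0 to t:
  X_t = x_0 * exp(-theta t) + sigma * int_0^t exp(-theta (t-s)) dB_s.
The Itô integral has mean 0 and (by the Itô isometry) variance sigma^2 * int_0^t exp(-2 theta (t - s)) ds = sigma^2 * (1 - exp(-2 theta t)) / (2 theta).
With theta = 7/5, sigma = 1/2, x_0 = -1/2:
  E[X_t] = -1/2 * exp(-7/5 t) = -exp(-7*t/5)/2
  Var(X_t) = (1/2)^2 * (1 - exp(-2*7/5 t)) / (2 * 7/5) = 5/56 - 5*exp(-14*t/5)/56.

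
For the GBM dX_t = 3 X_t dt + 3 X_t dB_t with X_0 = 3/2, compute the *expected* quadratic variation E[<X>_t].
E[<X>_t] = 27*exp(15*t)/20 - 27/20

<X>_t = int_0^t (3 * X_s)^2 ds. Taking expectation inside the integral: E[<X>_t] = 3^2 * int_0^t E[X_s^2] ds. For GBM, E[X_s^2] = x_0^2 * exp((2 mu + sigma^2) s). Integrating:
  E[<X>_t] = 3^2 * (3/2)^2 * (exp((2*3 + 3^2) t) - 1) / (2*3 + 3^2)
           = 3^2 * (3/2)^2 * (exp(15 t) - 1) / 15 = 27*exp(15*t)/20 - 27/20.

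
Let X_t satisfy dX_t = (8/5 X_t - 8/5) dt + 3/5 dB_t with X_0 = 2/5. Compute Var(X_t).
Var(X_t) = 9*exp(16*t/5)/80 - 9/80

The variance V(t) = Var(X_t) satisfies V'(t) = 2 a V(t) + c^2 with V(0) = 0 (drift coefficient is linear in X, diffusion is constant). With a = 8/5, c = 3/5, the solution is
  V(t) = (c^2 / (2 a)) * (exp(2 a t) - 1)
       = ((3/5)^2 / (2*(8/5))) * (exp((16/5) t) - 1)
       = 9*exp(16*t/5)/80 - 9/80.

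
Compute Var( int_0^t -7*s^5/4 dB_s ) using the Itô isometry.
Var = 49*t^11/176

The Itô integral of a deterministic integrand f(s) has mean 0 because each increment f(s) * (B_{s+ds} - B_s) has mean 0. By the Itô isometry:
  Var( int_0^t f(s) dB_s ) = E[ (int_0^t f(s) dB_s)^2 ] = int_0^t f(s)^2 ds.
Here f(s) = -7*s^5/4, so f(s)^2 = 49*s^10/16. Integrate:
  int_0^t (49*s^10/16) ds = 49*t^11/176.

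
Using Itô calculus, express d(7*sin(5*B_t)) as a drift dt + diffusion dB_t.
d(7*sin(5*B_t)) = (-175*sin(5*B_t)/2) dt + (35*cos(5*B_t)) dB_t

Itô's formula for f(B_t) gives d f(B_t) = f'(B_t) dB_t + (1/2) f''(B_t) dt. Compute derivatives of f(x) = 7*sin(5*x):
  f'(x)  = 35*cos(5*x)
  f''(x) = -175*sin(5*x)
Substitute x = B_t and multiply the f'' term by 1/2:
  drift     = (1/2) * (-175*sin(5*x)) evaluated at B_t = -175*sin(5*B_t)/2
  diffusion = (35*cos(5*x)) evaluated at B_t = 35*cos(5*B_t)
Therefore d(7*sin(5*B_t)) = (-175*sin(5*B_t)/2) dt + (35*cos(5*B_t)) dB_t.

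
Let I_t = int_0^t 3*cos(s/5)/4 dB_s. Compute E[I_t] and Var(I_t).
E[I_t] = 0; Var(I_t) = 9*t/32 + 45*sin(2*t/5)/64

The Itô integral of a deterministic integrand f(s) has mean 0 because each increment f(s) * (B_{s+ds} - B_s) has mean 0. By the Itô isometry:
  Var( int_0^t f(s) dB_s ) = E[ (int_0^t f(s) dB_s)^2 ] = int_0^t f(s)^2 ds.
Here f(s) = 3*cos(s/5)/4, so f(s)^2 = 9*cos(s/5)^2/16. Integrate:
  int_0^t (9*cos(s/5)^2/16) ds = 9*t/32 + 45*sin(2*t/5)/64.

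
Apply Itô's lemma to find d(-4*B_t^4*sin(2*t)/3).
d(-4*B_t^4*sin(2*t)/3) = (-8*B_t^2*(B_t^2*cos(2*t) + 3*sin(2*t))/3) dt + (-16*B_t^3*sin(2*t)/3) dB_t

Itô's formula for f(t, x): d f(t, B_t) = (f_t + (1/2) f_xx) dt + f_x dB_t. Compute partials of f(t, x) = -4*x^4*sin(2*t)/3:
  f_t(t,x)  = -8*x^4*cos(2*t)/3
  f_x(t,x)  = -16*x^3*sin(2*t)/3
  f_xx(t,x) = -16*x^2*sin(2*t)
Assemble drift = f_t + (1/2) f_xx = -8*x^2*(x^2*cos(2*t) + 3*sin(2*t))/3 and diffusion = f_x = -16*x^3*sin(2*t)/3. Substituting x = B_t:
  d(-4*B_t^4*sin(2*t)/3) = (-8*B_t^2*(B_t^2*cos(2*t) + 3*sin(2*t))/3) dt + (-16*B_t^3*sin(2*t)/3) dB_t.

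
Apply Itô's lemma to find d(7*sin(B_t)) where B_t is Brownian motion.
d(7*sin(B_t)) = (-7*sin(B_t)/2) dt + (7*cos(B_t)) dB_t

Itô's formula for f(B_t) gives d f(B_t) = f'(B_t) dB_t + (1/2) f''(B_t) dt. Compute derivatives of f(x) = 7*sin(x):
  f'(x)  = 7*cos(x)
  f''(x) = -7*sin(x)
Substitute x = B_t and multiply the f'' term by 1/2:
  drift     = (1/2) * (-7*sin(x)) evaluated at B_t = -7*sin(B_t)/2
  diffusion = (7*cos(x)) evaluated at B_t = 7*cos(B_t)
Therefore d(7*sin(B_t)) = (-7*sin(B_t)/2) dt + (7*cos(B_t)) dB_t.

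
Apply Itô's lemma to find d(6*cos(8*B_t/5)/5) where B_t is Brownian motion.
d(6*cos(8*B_t/5)/5) = (-192*cos(8*B_t/5)/125) dt + (-48*sin(8*B_t/5)/25) dB_t

Itô's formula for f(B_t) gives d f(B_t) = f'(B_t) dB_t + (1/2) f''(B_t) dt. Compute derivatives of f(x) = 6*cos(8*x/5)/5:
  f'(x)  = -48*sin(8*x/5)/25
  f''(x) = -384*cos(8*x/5)/125
Substitute x = B_t and multiply the f'' term by 1/2:
  drift     = (1/2) * (-384*cos(8*x/5)/125) evaluated at B_t = -192*cos(8*B_t/5)/125
  diffusion = (-48*sin(8*x/5)/25) evaluated at B_t = -48*sin(8*B_t/5)/25
Therefore d(6*cos(8*B_t/5)/5) = (-192*cos(8*B_t/5)/125) dt + (-48*sin(8*B_t/5)/25) dB_t.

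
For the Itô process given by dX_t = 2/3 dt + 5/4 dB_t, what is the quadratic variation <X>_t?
<X>_t = 25*t/16

For an Itô process dX_t = a(t) dt + b(t) dB_t, the quadratic variation is <X>_t = int_0^t b(s)^2 ds (the drift term does not contribute). Here b(s) = 5/4, so
  b(s)^2 = 25/16.
Integrating from 0 to t:
  <X>_t = int_0^t (25/16) ds = 25*t/16.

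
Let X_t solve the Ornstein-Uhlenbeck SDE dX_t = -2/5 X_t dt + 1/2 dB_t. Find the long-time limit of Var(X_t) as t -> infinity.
lim Var(X_t) = 5/16

The OU SDE dX = -theta X dt + sigma dB admits the integrating factor exp(theta t): d(exp(theta t) X_t) = sigma exp(theta t) dB_t. Integrating from 0 to t gives X_t = x_0 * exp(-theta t) + sigma * int_0^t exp(-theta (t-s)) dB_s for any initial x_0. The Itô integral has variance (by the Itô isometry) sigma^2 * int_0^t exp(-2 theta (t - s)) ds = sigma^2 * (1 - exp(-2 theta t)) / (2 theta), independent of x_0.
With theta = 2/5, sigma = 1/2:
  Var(X_t) = (1/2)^2 * (1 - exp(-2*2/5 t)) / (2 * 2/5) = 5/16 - 5*exp(-4*t/5)/16.
As t -> infinity, exp(-2*2/5 t) -> 0, so the stationary variance is sigma^2 / (2 theta) = 5/16.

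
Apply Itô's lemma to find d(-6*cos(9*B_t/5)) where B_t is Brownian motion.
d(-6*cos(9*B_t/5)) = (243*cos(9*B_t/5)/25) dt + (54*sin(9*B_t/5)/5) dB_t

Itô's formula for f(B_t) gives d f(B_t) = f'(B_t) dB_t + (1/2) f''(B_t) dt. Compute derivatives of f(x) = -6*cos(9*x/5):
  f'(x)  = 54*sin(9*x/5)/5
  f''(x) = 486*cos(9*x/5)/25
Substitute x = B_t and multiply the f'' term by 1/2:
  drift     = (1/2) * (486*cos(9*x/5)/25) evaluated at B_t = 243*cos(9*B_t/5)/25
  diffusion = (54*sin(9*x/5)/5) evaluated at B_t = 54*sin(9*B_t/5)/5
Therefore d(-6*cos(9*B_t/5)) = (243*cos(9*B_t/5)/25) dt + (54*sin(9*B_t/5)/5) dB_t.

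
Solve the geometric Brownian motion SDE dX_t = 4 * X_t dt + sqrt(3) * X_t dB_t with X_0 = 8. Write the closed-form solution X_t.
X_t = 8 * exp((5/2) * t + (sqrt(3)) * B_t)

For GBM dX = mu X dt + sigma X dB with X_0 = x_0, apply Itô to Y = log X: dY = (mu - sigma^2/2) dt + sigma dB, so Y_t = log(x_0) + (mu - sigma^2/2) t + sigma B_t and hence X_t = x_0 * exp((mu - sigma^2/2) t + sigma B_t).
With mu = 4, sigma = sqrt(3), x_0 = 8, this gives:
  X_t = 8 * exp((5/2) * t + (sqrt(3)) * B_t).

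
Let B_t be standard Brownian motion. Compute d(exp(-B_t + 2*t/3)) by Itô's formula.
d(exp(-B_t + 2*t/3)) = (7*exp(-B_t + 2*t/3)/6) dt + (-exp(-B_t + 2*t/3)) dB_t

Itô's formula for f(t, x): d f(t, B_t) = (f_t + (1/2) f_xx) dt + f_x dB_t. Compute partials of f(t, x) = exp(2*t/3 - x):
  f_t(t,x)  = 2*exp(2*t/3 - x)/3
  f_x(t,x)  = -exp(2*t/3 - x)
  f_xx(t,x) = exp(2*t/3 - x)
Assemble drift = f_t + (1/2) f_xx = 7*exp(2*t/3 - x)/6 and diffusion = f_x = -exp(2*t/3 - x). Substituting x = B_t:
  d(exp(-B_t + 2*t/3)) = (7*exp(-B_t + 2*t/3)/6) dt + (-exp(-B_t + 2*t/3)) dB_t.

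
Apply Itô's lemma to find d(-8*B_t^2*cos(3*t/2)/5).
d(-8*B_t^2*cos(3*t/2)/5) = (12*B_t^2*sin(3*t/2)/5 - 8*cos(3*t/2)/5) dt + (-16*B_t*cos(3*t/2)/5) dB_t

Itô's formula for f(t, x): d f(t, B_t) = (f_t + (1/2) f_xx) dt + f_x dB_t. Compute partials of f(t, x) = -8*x^2*cos(3*t/2)/5:
  f_t(t,x)  = 12*x^2*sin(3*t/2)/5
  f_x(t,x)  = -16*x*cos(3*t/2)/5
  f_xx(t,x) = -16*cos(3*t/2)/5
Assemble drift = f_t + (1/2) f_xx = 12*x^2*sin(3*t/2)/5 - 8*cos(3*t/2)/5 and diffusion = f_x = -16*x*cos(3*t/2)/5. Substituting x = B_t:
  d(-8*B_t^2*cos(3*t/2)/5) = (12*B_t^2*sin(3*t/2)/5 - 8*cos(3*t/2)/5) dt + (-16*B_t*cos(3*t/2)/5) dB_t.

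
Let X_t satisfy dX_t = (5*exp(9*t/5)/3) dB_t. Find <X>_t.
<X>_t = 125*exp(18*t/5)/162 - 125/162

For an Itô process dX_t = a(t) dt + b(t) dB_t, the quadratic variation is <X>_t = int_0^t b(s)^2 ds (the drift term does not contribute). Here b(s) = 5*exp(9*s/5)/3, so
  b(s)^2 = 25*exp(18*s/5)/9.
Integrating from 0 to t:
  <X>_t = int_0^t (25*exp(18*s/5)/9) ds = 125*exp(18*t/5)/162 - 125/162.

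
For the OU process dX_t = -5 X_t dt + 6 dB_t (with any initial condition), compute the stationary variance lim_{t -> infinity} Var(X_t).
lim Var(X_t) = 18/5

The OU SDE dX = -theta X dt + sigma dB admits the integrating factor exp(theta t): d(exp(theta t) X_t) = sigma exp(theta t) dB_t. Integrating from 0 to t gives X_t = x_0 * exp(-theta t) + sigma * int_0^t exp(-theta (t-s)) dB_s for any initial x_0. The Itô integral has variance (by the Itô isometry) sigma^2 * int_0^t exp(-2 theta (t - s)) ds = sigma^2 * (1 - exp(-2 theta t)) / (2 theta), independent of x_0.
With theta = 5, sigma = 6:
  Var(X_t) = (6)^2 * (1 - exp(-2*5 t)) / (2 * 5) = 18/5 - 18*exp(-10*t)/5.
As t -> infinity, exp(-2*5 t) -> 0, so the stationary variance is sigma^2 / (2 theta) = 18/5.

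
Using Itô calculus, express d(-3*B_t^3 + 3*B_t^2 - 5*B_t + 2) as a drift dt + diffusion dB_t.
d(-3*B_t^3 + 3*B_t^2 - 5*B_t + 2) = (3 - 9*B_t) dt + (-9*B_t^2 + 6*B_t - 5) dB_t

Itô's formula for f(B_t) gives d f(B_t) = f'(B_t) dB_t + (1/2) f''(B_t) dt. Compute derivatives of f(x) = -3*x^3 + 3*x^2 - 5*x + 2:
  f'(x)  = -9*x^2 + 6*x - 5
  f''(x) = 6 - 18*x
Substitute x = B_t and multiply the f'' term by 1/2:
  drift     = (1/2) * (6 - 18*x) evaluated at B_t = 3 - 9*B_t
  diffusion = (-9*x^2 + 6*x - 5) evaluated at B_t = -9*B_t^2 + 6*B_t - 5
Therefore d(-3*B_t^3 + 3*B_t^2 - 5*B_t + 2) = (3 - 9*B_t) dt + (-9*B_t^2 + 6*B_t - 5) dB_t.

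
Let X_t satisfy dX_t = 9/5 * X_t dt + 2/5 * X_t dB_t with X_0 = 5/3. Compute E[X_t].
E[X_t] = 5*exp(9*t/5)/3

For GBM dX = mu X dt + sigma X dB with X_0 = x_0, apply Itô to Y = log X: dY = (mu - sigma^2/2) dt + sigma dB, so Y_t = log(x_0) + (mu - sigma^2/2) t + sigma B_t and hence X_t = x_0 * exp((mu - sigma^2/2) t + sigma B_t).
With mu = 9/5, sigma = 2/5, x_0 = 5/3, this gives:
  X_t = 5/3 * exp((43/25) * t + (2/5) * B_t).
Since sigma*B_t ~ Normal(0, sigma^2 t), E[exp(sigma*B_t)] = exp(sigma^2 t / 2); so E[X_t] = x_0 * exp((mu - sigma^2/2) t) * exp(sigma^2 t / 2) = x_0 * exp(mu t) = 5*exp(9*t/5)/3.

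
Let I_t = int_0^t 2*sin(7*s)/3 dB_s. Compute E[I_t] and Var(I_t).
E[I_t] = 0; Var(I_t) = 2*t/9 - sin(14*t)/63

The Itô integral of a deterministic integrand f(s) has mean 0 because each increment f(s) * (B_{s+ds} - B_s) has mean 0. By the Itô isometry:
  Var( int_0^t f(s) dB_s ) = E[ (int_0^t f(s) dB_s)^2 ] = int_0^t f(s)^2 ds.
Here f(s) = 2*sin(7*s)/3, so f(s)^2 = 4*sin(7*s)^2/9. Integrate:
  int_0^t (4*sin(7*s)^2/9) ds = 2*t/9 - sin(14*t)/63.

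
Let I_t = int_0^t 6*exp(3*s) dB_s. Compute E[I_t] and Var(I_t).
E[I_t] = 0; Var(I_t) = 6*exp(6*t) - 6

The Itô integral of a deterministic integrand f(s) has mean 0 because each increment f(s) * (B_{s+ds} - B_s) has mean 0. By the Itô isometry:
  Var( int_0^t f(s) dB_s ) = E[ (int_0^t f(s) dB_s)^2 ] = int_0^t f(s)^2 ds.
Here f(s) = 6*exp(3*s), so f(s)^2 = 36*exp(6*s). Integrate:
  int_0^t (36*exp(6*s)) ds = 6*exp(6*t) - 6.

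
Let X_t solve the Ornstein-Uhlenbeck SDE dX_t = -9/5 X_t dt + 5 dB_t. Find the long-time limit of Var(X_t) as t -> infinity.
lim Var(X_t) = 125/18

The OU SDE dX = -theta X dt + sigma dB admits the integrating factor exp(theta t): d(exp(theta t) X_t) = sigma exp(theta t) dB_t. Integrating from 0 to t gives X_t = x_0 * exp(-theta t) + sigma * int_0^t exp(-theta (t-s)) dB_s for any initial x_0. The Itô integral has variance (by the Itô isometry) sigma^2 * int_0^t exp(-2 theta (t - s)) ds = sigma^2 * (1 - exp(-2 theta t)) / (2 theta), independent of x_0.
With theta = 9/5, sigma = 5:
  Var(X_t) = (5)^2 * (1 - exp(-2*9/5 t)) / (2 * 9/5) = 125/18 - 125*exp(-18*t/5)/18.
As t -> infinity, exp(-2*9/5 t) -> 0, so the stationary variance is sigma^2 / (2 theta) = 125/18.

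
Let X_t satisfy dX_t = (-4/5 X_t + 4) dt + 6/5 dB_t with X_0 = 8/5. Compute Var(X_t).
Var(X_t) = 9/10 - 9*exp(-8*t/5)/10

The variance V(t) = Var(X_t) satisfies V'(t) = 2 a V(t) + c^2 with V(0) = 0 (drift coefficient is linear in X, diffusion is constant). With a = -4/5, c = 6/5, the solution is
  V(t) = (c^2 / (2 a)) * (exp(2 a t) - 1)
       = ((6/5)^2 / (2*(-4/5))) * (exp((-8/5) t) - 1)
       = 9/10 - 9*exp(-8*t/5)/10.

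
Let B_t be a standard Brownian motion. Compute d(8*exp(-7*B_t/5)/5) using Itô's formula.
d(8*exp(-7*B_t/5)/5) = (196*exp(-7*B_t/5)/125) dt + (-56*exp(-7*B_t/5)/25) dB_t

Itô's formula for f(B_t) gives d f(B_t) = f'(B_t) dB_t + (1/2) f''(B_t) dt. Compute derivatives of f(x) = 8*exp(-7*x/5)/5:
  f'(x)  = -56*exp(-7*x/5)/25
  f''(x) = 392*exp(-7*x/5)/125
Substitute x = B_t and multiply the f'' term by 1/2:
  drift     = (1/2) * (392*exp(-7*x/5)/125) evaluated at B_t = 196*exp(-7*B_t/5)/125
  diffusion = (-56*exp(-7*x/5)/25) evaluated at B_t = -56*exp(-7*B_t/5)/25
Therefore d(8*exp(-7*B_t/5)/5) = (196*exp(-7*B_t/5)/125) dt + (-56*exp(-7*B_t/5)/25) dB_t.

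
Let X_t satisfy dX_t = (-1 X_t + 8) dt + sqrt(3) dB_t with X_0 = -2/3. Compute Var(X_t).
Var(X_t) = 3/2 - 3*exp(-2*t)/2

The variance V(t) = Var(X_t) satisfies V'(t) = 2 a V(t) + c^2 with V(0) = 0 (drift coefficient is linear in X, diffusion is constant). With a = -1, c = sqrt(3), the solution is
  V(t) = (c^2 / (2 a)) * (exp(2 a t) - 1)
       = (sqrt(3)^2 / (2*(-1))) * (exp((-2) t) - 1)
       = 3/2 - 3*exp(-2*t)/2.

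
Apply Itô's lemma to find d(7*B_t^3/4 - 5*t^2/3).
d(7*B_t^3/4 - 5*t^2/3) = (21*B_t/4 - 10*t/3) dt + (21*B_t^2/4) dB_t

Itô's formula for f(t, x): d f(t, B_t) = (f_t + (1/2) f_xx) dt + f_x dB_t. Compute partials of f(t, x) = -5*t^2/3 + 7*x^3/4:
  f_t(t,x)  = -10*t/3
  f_x(t,x)  = 21*x^2/4
  f_xx(t,x) = 21*x/2
Assemble drift = f_t + (1/2) f_xx = -10*t/3 + 21*x/4 and diffusion = f_x = 21*x^2/4. Substituting x = B_t:
  d(7*B_t^3/4 - 5*t^2/3) = (21*B_t/4 - 10*t/3) dt + (21*B_t^2/4) dB_t.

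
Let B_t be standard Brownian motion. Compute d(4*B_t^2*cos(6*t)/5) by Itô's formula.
d(4*B_t^2*cos(6*t)/5) = (-24*B_t^2*sin(6*t)/5 + 4*cos(6*t)/5) dt + (8*B_t*cos(6*t)/5) dB_t

Itô's formula for f(t, x): d f(t, B_t) = (f_t + (1/2) f_xx) dt + f_x dB_t. Compute partials of f(t, x) = 4*x^2*cos(6*t)/5:
  f_t(t,x)  = -24*x^2*sin(6*t)/5
  f_x(t,x)  = 8*x*cos(6*t)/5
  f_xx(t,x) = 8*cos(6*t)/5
Assemble drift = f_t + (1/2) f_xx = -24*x^2*sin(6*t)/5 + 4*cos(6*t)/5 and diffusion = f_x = 8*x*cos(6*t)/5. Substituting x = B_t:
  d(4*B_t^2*cos(6*t)/5) = (-24*B_t^2*sin(6*t)/5 + 4*cos(6*t)/5) dt + (8*B_t*cos(6*t)/5) dB_t.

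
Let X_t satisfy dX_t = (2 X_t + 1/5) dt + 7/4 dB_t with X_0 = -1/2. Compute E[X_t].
E[X_t] = -2*exp(2*t)/5 - 1/10

Taking expectations and using E[dB_t] = 0, the mean m(t) = E[X_t] satisfies the ODE m'(t) = a m(t) + b with m(0) = x_0. With a = 2, b = 1/5, x_0 = -1/2, the solution is
  m(t) = x_0 * exp(a t) + (b/a) * (exp(a t) - 1)
       = (-1/2) * exp(2 t) + ((1/5)/2) * (exp(2 t) - 1)
       = -2*exp(2*t)/5 - 1/10.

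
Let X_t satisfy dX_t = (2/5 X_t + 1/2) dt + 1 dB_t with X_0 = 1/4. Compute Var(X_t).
Var(X_t) = 5*exp(4*t/5)/4 - 5/4

The variance V(t) = Var(X_t) satisfies V'(t) = 2 a V(t) + c^2 with V(0) = 0 (drift coefficient is linear in X, diffusion is constant). With a = 2/5, c = 1, the solution is
  V(t) = (c^2 / (2 a)) * (exp(2 a t) - 1)
       = (1^2 / (2*(2/5))) * (exp((4/5) t) - 1)
       = 5*exp(4*t/5)/4 - 5/4.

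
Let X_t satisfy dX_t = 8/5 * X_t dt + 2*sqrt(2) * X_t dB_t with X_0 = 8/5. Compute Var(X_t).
Var(X_t) = 64*(exp(8*t) - 1)*exp(16*t/5)/25

For GBM dX = mu X dt + sigma X dB with X_0 = x_0, apply Itô to Y = log X: dY = (mu - sigma^2/2) dt + sigma dB, so Y_t = log(x_0) + (mu - sigma^2/2) t + sigma B_t and hence X_t = x_0 * exp((mu - sigma^2/2) t + sigma B_t).
With mu = 8/5, sigma = 2*sqrt(2), x_0 = 8/5, this gives:
  X_t = 8/5 * exp((-12/5) * t + (2*sqrt(2)) * B_t).
Since sigma*B_t ~ Normal(0, sigma^2 t), E[exp(sigma*B_t)] = exp(sigma^2 t / 2); so E[X_t] = x_0 * exp((mu - sigma^2/2) t) * exp(sigma^2 t / 2) = x_0 * exp(mu t) = 8*exp(8*t/5)/5.
Var(X_t) = E[X_t^2] - (E[X_t])^2 = x_0^2 * exp(2 mu t) * (exp(sigma^2 t) - 1) = 64*(exp(8*t) - 1)*exp(16*t/5)/25.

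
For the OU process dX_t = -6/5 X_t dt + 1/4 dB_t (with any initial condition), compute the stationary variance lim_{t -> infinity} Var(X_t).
lim Var(X_t) = 5/192

The OU SDE dX = -theta X dt + sigma dB admits the integrating factor exp(theta t): d(exp(theta t) X_t) = sigma exp(theta t) dB_t. Integrating from 0 to t gives X_t = x_0 * exp(-theta t) + sigma * int_0^t exp(-theta (t-s)) dB_s for any initial x_0. The Itô integral has variance (by the Itô isometry) sigma^2 * int_0^t exp(-2 theta (t - s)) ds = sigma^2 * (1 - exp(-2 theta t)) / (2 theta), independent of x_0.
With theta = 6/5, sigma = 1/4:
  Var(X_t) = (1/4)^2 * (1 - exp(-2*6/5 t)) / (2 * 6/5) = 5/192 - 5*exp(-12*t/5)/192.
As t -> infinity, exp(-2*6/5 t) -> 0, so the stationary variance is sigma^2 / (2 theta) = 5/192.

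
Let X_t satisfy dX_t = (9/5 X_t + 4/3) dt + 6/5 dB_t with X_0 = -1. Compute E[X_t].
E[X_t] = -7*exp(9*t/5)/27 - 20/27

Taking expectations and using E[dB_t] = 0, the mean m(t) = E[X_t] satisfies the ODE m'(t) = a m(t) + b with m(0) = x_0. With a = 9/5, b = 4/3, x_0 = -1, the solution is
  m(t) = x_0 * exp(a t) + (b/a) * (exp(a t) - 1)
       = (-1) * exp((9/5) t) + ((4/3)/(9/5)) * (exp((9/5) t) - 1)
       = -7*exp(9*t/5)/27 - 20/27.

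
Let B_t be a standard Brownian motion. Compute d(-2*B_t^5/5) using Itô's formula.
d(-2*B_t^5/5) = (-4*B_t^3) dt + (-2*B_t^4) dB_t

Itô's formula for f(B_t) gives d f(B_t) = f'(B_t) dB_t + (1/2) f''(B_t) dt. Compute derivatives of f(x) = -2*x^5/5:
  f'(x)  = -2*x^4
  f''(x) = -8*x^3
Substitute x = B_t and multiply the f'' term by 1/2:
  drift     = (1/2) * (-8*x^3) evaluated at B_t = -4*B_t^3
  diffusion = (-2*x^4) evaluated at B_t = -2*B_t^4
Therefore d(-2*B_t^5/5) = (-4*B_t^3) dt + (-2*B_t^4) dB_t.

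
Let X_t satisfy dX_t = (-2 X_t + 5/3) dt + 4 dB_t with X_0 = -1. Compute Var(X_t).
Var(X_t) = 4 - 4*exp(-4*t)

The variance V(t) = Var(X_t) satisfies V'(t) = 2 a V(t) + c^2 with V(0) = 0 (drift coefficient is linear in X, diffusion is constant). With a = -2, c = 4, the solution is
  V(t) = (c^2 / (2 a)) * (exp(2 a t) - 1)
       = (4^2 / (2*(-2))) * (exp((-4) t) - 1)
       = 4 - 4*exp(-4*t).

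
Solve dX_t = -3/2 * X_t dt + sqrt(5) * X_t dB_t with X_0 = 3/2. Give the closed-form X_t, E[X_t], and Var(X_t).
X_t = 3/2 * exp((-4) t + (sqrt(5)) B_t); E[X_t] = 3*exp(-3*t/2)/2; Var(X_t) = (9*exp(5*t) - 9)*exp(-3*t)/4

For GBM dX = mu X dt + sigma X dB with X_0 = x_0, apply Itô to Y = log X: dY = (mu - sigma^2/2) dt + sigma dB, so Y_t = log(x_0) + (mu - sigma^2/2) t + sigma B_t and hence X_t = x_0 * exp((mu - sigma^2/2) t + sigma B_t).
With mu = -3/2, sigma = sqrt(5), x_0 = 3/2, this gives:
  X_t = 3/2 * exp((-4) * t + (sqrt(5)) * B_t).
Since sigma*B_t ~ Normal(0, sigma^2 t), E[exp(sigma*B_t)] = exp(sigma^2 t / 2); so E[X_t] = x_0 * exp((mu - sigma^2/2) t) * exp(sigma^2 t / 2) = x_0 * exp(mu t) = 3*exp(-3*t/2)/2.
Var(X_t) = E[X_t^2] - (E[X_t])^2 = x_0^2 * exp(2 mu t) * (exp(sigma^2 t) - 1) = (9*exp(5*t) - 9)*exp(-3*t)/4.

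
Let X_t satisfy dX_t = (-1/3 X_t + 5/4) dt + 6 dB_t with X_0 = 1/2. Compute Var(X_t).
Var(X_t) = 54 - 54*exp(-2*t/3)

The variance V(t) = Var(X_t) satisfies V'(t) = 2 a V(t) + c^2 with V(0) = 0 (drift coefficient is linear in X, diffusion is constant). With a = -1/3, c = 6, the solution is
  V(t) = (c^2 / (2 a)) * (exp(2 a t) - 1)
       = (6^2 / (2*(-1/3))) * (exp((-2/3) t) - 1)
       = 54 - 54*exp(-2*t/3).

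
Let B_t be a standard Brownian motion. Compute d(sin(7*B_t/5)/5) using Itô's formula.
d(sin(7*B_t/5)/5) = (-49*sin(7*B_t/5)/250) dt + (7*cos(7*B_t/5)/25) dB_t

Itô's formula for f(B_t) gives d f(B_t) = f'(B_t) dB_t + (1/2) f''(B_t) dt. Compute derivatives of f(x) = sin(7*x/5)/5:
  f'(x)  = 7*cos(7*x/5)/25
  f''(x) = -49*sin(7*x/5)/125
Substitute x = B_t and multiply the f'' term by 1/2:
  drift     = (1/2) * (-49*sin(7*x/5)/125) evaluated at B_t = -49*sin(7*B_t/5)/250
  diffusion = (7*cos(7*x/5)/25) evaluated at B_t = 7*cos(7*B_t/5)/25
Therefore d(sin(7*B_t/5)/5) = (-49*sin(7*B_t/5)/250) dt + (7*cos(7*B_t/5)/25) dB_t.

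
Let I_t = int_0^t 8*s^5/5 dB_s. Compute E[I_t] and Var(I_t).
E[I_t] = 0; Var(I_t) = 64*t^11/275

The Itô integral of a deterministic integrand f(s) has mean 0 because each increment f(s) * (B_{s+ds} - B_s) has mean 0. By the Itô isometry:
  Var( int_0^t f(s) dB_s ) = E[ (int_0^t f(s) dB_s)^2 ] = int_0^t f(s)^2 ds.
Here f(s) = 8*s^5/5, so f(s)^2 = 64*s^10/25. Integrate:
  int_0^t (64*s^10/25) ds = 64*t^11/275.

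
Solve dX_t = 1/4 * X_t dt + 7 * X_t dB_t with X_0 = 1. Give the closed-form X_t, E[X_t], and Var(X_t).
X_t = 1 * exp((-97/4) t + (7) B_t); E[X_t] = exp(t/4); Var(X_t) = (exp(49*t) - 1)*exp(t/2)

For GBM dX = mu X dt + sigma X dB with X_0 = x_0, apply Itô to Y = log X: dY = (mu - sigma^2/2) dt + sigma dB, so Y_t = log(x_0) + (mu - sigma^2/2) t + sigma B_t and hence X_t = x_0 * exp((mu - sigma^2/2) t + sigma B_t).
With mu = 1/4, sigma = 7, x_0 = 1, this gives:
  X_t = 1 * exp((-97/4) * t + (7) * B_t).
Since sigma*B_t ~ Normal(0, sigma^2 t), E[exp(sigma*B_t)] = exp(sigma^2 t / 2); so E[X_t] = x_0 * exp((mu - sigma^2/2) t) * exp(sigma^2 t / 2) = x_0 * exp(mu t) = exp(t/4).
Var(X_t) = E[X_t^2] - (E[X_t])^2 = x_0^2 * exp(2 mu t) * (exp(sigma^2 t) - 1) = (exp(49*t) - 1)*exp(t/2).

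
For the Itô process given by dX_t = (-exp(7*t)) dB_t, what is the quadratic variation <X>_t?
<X>_t = exp(14*t)/14 - 1/14

For an Itô process dX_t = a(t) dt + b(t) dB_t, the quadratic variation is <X>_t = int_0^t b(s)^2 ds (the drift term does not contribute). Here b(s) = -exp(7*s), so
  b(s)^2 = exp(14*s).
Integrating from 0 to t:
  <X>_t = int_0^t (exp(14*s)) ds = exp(14*t)/14 - 1/14.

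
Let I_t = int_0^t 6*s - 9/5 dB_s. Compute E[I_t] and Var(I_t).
E[I_t] = 0; Var(I_t) = 3*t*(100*t^2 - 90*t + 27)/25

The Itô integral of a deterministic integrand f(s) has mean 0 because each increment f(s) * (B_{s+ds} - B_s) has mean 0. By the Itô isometry:
  Var( int_0^t f(s) dB_s ) = E[ (int_0^t f(s) dB_s)^2 ] = int_0^t f(s)^2 ds.
Here f(s) = 6*s - 9/5, so f(s)^2 = 9*(10*s - 3)^2/25. Integrate:
  int_0^t (9*(10*s - 3)^2/25) ds = 3*t*(100*t^2 - 90*t + 27)/25.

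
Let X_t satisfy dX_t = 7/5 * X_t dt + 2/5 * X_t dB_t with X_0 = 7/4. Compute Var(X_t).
Var(X_t) = 49*(exp(4*t/25) - 1)*exp(14*t/5)/16

For GBM dX = mu X dt + sigma X dB with X_0 = x_0, apply Itô to Y = log X: dY = (mu - sigma^2/2) dt + sigma dB, so Y_t = log(x_0) + (mu - sigma^2/2) t + sigma B_t and hence X_t = x_0 * exp((mu - sigma^2/2) t + sigma B_t).
With mu = 7/5, sigma = 2/5, x_0 = 7/4, this gives:
  X_t = 7/4 * exp((33/25) * t + (2/5) * B_t).
Since sigma*B_t ~ Normal(0, sigma^2 t), E[exp(sigma*B_t)] = exp(sigma^2 t / 2); so E[X_t] = x_0 * exp((mu - sigma^2/2) t) * exp(sigma^2 t / 2) = x_0 * exp(mu t) = 7*exp(7*t/5)/4.
Var(X_t) = E[X_t^2] - (E[X_t])^2 = x_0^2 * exp(2 mu t) * (exp(sigma^2 t) - 1) = 49*(exp(4*t/25) - 1)*exp(14*t/5)/16.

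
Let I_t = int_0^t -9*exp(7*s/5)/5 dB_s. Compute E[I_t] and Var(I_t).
E[I_t] = 0; Var(I_t) = 81*exp(14*t/5)/70 - 81/70

The Itô integral of a deterministic integrand f(s) has mean 0 because each increment f(s) * (B_{s+ds} - B_s) has mean 0. By the Itô isometry:
  Var( int_0^t f(s) dB_s ) = E[ (int_0^t f(s) dB_s)^2 ] = int_0^t f(s)^2 ds.
Here f(s) = -9*exp(7*s/5)/5, so f(s)^2 = 81*exp(14*s/5)/25. Integrate:
  int_0^t (81*exp(14*s/5)/25) ds = 81*exp(14*t/5)/70 - 81/70.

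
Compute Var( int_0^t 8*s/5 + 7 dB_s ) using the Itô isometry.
Var = t*(64*t^2 + 840*t + 3675)/75

The Itô integral of a deterministic integrand f(s) has mean 0 because each increment f(s) * (B_{s+ds} - B_s) has mean 0. By the Itô isometry:
  Var( int_0^t f(s) dB_s ) = E[ (int_0^t f(s) dB_s)^2 ] = int_0^t f(s)^2 ds.
Here f(s) = 8*s/5 + 7, so f(s)^2 = (8*s + 35)^2/25. Integrate:
  int_0^t ((8*s + 35)^2/25) ds = t*(64*t^2 + 840*t + 3675)/75.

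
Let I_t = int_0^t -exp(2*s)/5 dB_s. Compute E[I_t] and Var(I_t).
E[I_t] = 0; Var(I_t) = exp(4*t)/100 - 1/100

The Itô integral of a deterministic integrand f(s) has mean 0 because each increment f(s) * (B_{s+ds} - B_s) has mean 0. By the Itô isometry:
  Var( int_0^t f(s) dB_s ) = E[ (int_0^t f(s) dB_s)^2 ] = int_0^t f(s)^2 ds.
Here f(s) = -exp(2*s)/5, so f(s)^2 = exp(4*s)/25. Integrate:
  int_0^t (exp(4*s)/25) ds = exp(4*t)/100 - 1/100.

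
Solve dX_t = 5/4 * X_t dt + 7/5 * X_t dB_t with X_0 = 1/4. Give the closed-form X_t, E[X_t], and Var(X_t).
X_t = 1/4 * exp((27/100) t + (7/5) B_t); E[X_t] = exp(5*t/4)/4; Var(X_t) = (exp(49*t/25) - 1)*exp(5*t/2)/16

For GBM dX = mu X dt + sigma X dB with X_0 = x_0, apply Itô to Y = log X: dY = (mu - sigma^2/2) dt + sigma dB, so Y_t = log(x_0) + (mu - sigma^2/2) t + sigma B_t and hence X_t = x_0 * exp((mu - sigma^2/2) t + sigma B_t).
With mu = 5/4, sigma = 7/5, x_0 = 1/4, this gives:
  X_t = 1/4 * exp((27/100) * t + (7/5) * B_t).
Since sigma*B_t ~ Normal(0, sigma^2 t), E[exp(sigma*B_t)] = exp(sigma^2 t / 2); so E[X_t] = x_0 * exp((mu - sigma^2/2) t) * exp(sigma^2 t / 2) = x_0 * exp(mu t) = exp(5*t/4)/4.
Var(X_t) = E[X_t^2] - (E[X_t])^2 = x_0^2 * exp(2 mu t) * (exp(sigma^2 t) - 1) = (exp(49*t/25) - 1)*exp(5*t/2)/16.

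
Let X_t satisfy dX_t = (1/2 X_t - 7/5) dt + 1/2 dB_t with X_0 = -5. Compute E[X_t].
E[X_t] = 14/5 - 39*exp(t/2)/5

Taking expectations and using E[dB_t] = 0, the mean m(t) = E[X_t] satisfies the ODE m'(t) = a m(t) + b with m(0) = x_0. With a = 1/2, b = -7/5, x_0 = -5, the solution is
  m(t) = x_0 * exp(a t) + (b/a) * (exp(a t) - 1)
       = (-5) * exp((1/2) t) + ((-7/5)/(1/2)) * (exp((1/2) t) - 1)
       = 14/5 - 39*exp(t/2)/5.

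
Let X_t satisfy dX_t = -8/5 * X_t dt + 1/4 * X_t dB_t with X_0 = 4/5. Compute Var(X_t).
Var(X_t) = (16*exp(t/16) - 16)*exp(-16*t/5)/25

For GBM dX = mu X dt + sigma X dB with X_0 = x_0, apply Itô to Y = log X: dY = (mu - sigma^2/2) dt + sigma dB, so Y_t = log(x_0) + (mu - sigma^2/2) t + sigma B_t and hence X_t = x_0 * exp((mu - sigma^2/2) t + sigma B_t).
With mu = -8/5, sigma = 1/4, x_0 = 4/5, this gives:
  X_t = 4/5 * exp((-261/160) * t + (1/4) * B_t).
Since sigma*B_t ~ Normal(0, sigma^2 t), E[exp(sigma*B_t)] = exp(sigma^2 t / 2); so E[X_t] = x_0 * exp((mu - sigma^2/2) t) * exp(sigma^2 t / 2) = x_0 * exp(mu t) = 4*exp(-8*t/5)/5.
Var(X_t) = E[X_t^2] - (E[X_t])^2 = x_0^2 * exp(2 mu t) * (exp(sigma^2 t) - 1) = (16*exp(t/16) - 16)*exp(-16*t/5)/25.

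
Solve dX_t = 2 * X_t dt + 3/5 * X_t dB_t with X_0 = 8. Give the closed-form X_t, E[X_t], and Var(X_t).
X_t = 8 * exp((91/50) t + (3/5) B_t); E[X_t] = 8*exp(2*t); Var(X_t) = 64*(exp(9*t/25) - 1)*exp(4*t)

For GBM dX = mu X dt + sigma X dB with X_0 = x_0, apply Itô to Y = log X: dY = (mu - sigma^2/2) dt + sigma dB, so Y_t = log(x_0) + (mu - sigma^2/2) t + sigma B_t and hence X_t = x_0 * exp((mu - sigma^2/2) t + sigma B_t).
With mu = 2, sigma = 3/5, x_0 = 8, this gives:
  X_t = 8 * exp((91/50) * t + (3/5) * B_t).
Since sigma*B_t ~ Normal(0, sigma^2 t), E[exp(sigma*B_t)] = exp(sigma^2 t / 2); so E[X_t] = x_0 * exp((mu - sigma^2/2) t) * exp(sigma^2 t / 2) = x_0 * exp(mu t) = 8*exp(2*t).
Var(X_t) = E[X_t^2] - (E[X_t])^2 = x_0^2 * exp(2 mu t) * (exp(sigma^2 t) - 1) = 64*(exp(9*t/25) - 1)*exp(4*t).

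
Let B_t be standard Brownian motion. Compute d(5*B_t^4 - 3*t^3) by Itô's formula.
d(5*B_t^4 - 3*t^3) = (30*B_t^2 - 9*t^2) dt + (20*B_t^3) dB_t

Itô's formula for f(t, x): d f(t, B_t) = (f_t + (1/2) f_xx) dt + f_x dB_t. Compute partials of f(t, x) = -3*t^3 + 5*x^4:
  f_t(t,x)  = -9*t^2
  f_x(t,x)  = 20*x^3
  f_xx(t,x) = 60*x^2
Assemble drift = f_t + (1/2) f_xx = -9*t^2 + 30*x^2 and diffusion = f_x = 20*x^3. Substituting x = B_t:
  d(5*B_t^4 - 3*t^3) = (30*B_t^2 - 9*t^2) dt + (20*B_t^3) dB_t.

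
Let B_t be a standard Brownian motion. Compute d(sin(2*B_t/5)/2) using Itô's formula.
d(sin(2*B_t/5)/2) = (-sin(2*B_t/5)/25) dt + (cos(2*B_t/5)/5) dB_t

Itô's formula for f(B_t) gives d f(B_t) = f'(B_t) dB_t + (1/2) f''(B_t) dt. Compute derivatives of f(x) = sin(2*x/5)/2:
  f'(x)  = cos(2*x/5)/5
  f''(x) = -2*sin(2*x/5)/25
Substitute x = B_t and multiply the f'' term by 1/2:
  drift     = (1/2) * (-2*sin(2*x/5)/25) evaluated at B_t = -sin(2*B_t/5)/25
  diffusion = (cos(2*x/5)/5) evaluated at B_t = cos(2*B_t/5)/5
Therefore d(sin(2*B_t/5)/2) = (-sin(2*B_t/5)/25) dt + (cos(2*B_t/5)/5) dB_t.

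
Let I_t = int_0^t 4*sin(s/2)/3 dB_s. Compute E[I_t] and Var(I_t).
E[I_t] = 0; Var(I_t) = 8*t/9 - 8*sin(t)/9

The Itô integral of a deterministic integrand f(s) has mean 0 because each increment f(s) * (B_{s+ds} - B_s) has mean 0. By the Itô isometry:
  Var( int_0^t f(s) dB_s ) = E[ (int_0^t f(s) dB_s)^2 ] = int_0^t f(s)^2 ds.
Here f(s) = 4*sin(s/2)/3, so f(s)^2 = 16*sin(s/2)^2/9. Integrate:
  int_0^t (16*sin(s/2)^2/9) ds = 8*t/9 - 8*sin(t)/9.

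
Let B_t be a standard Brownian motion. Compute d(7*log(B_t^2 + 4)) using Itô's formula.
d(7*log(B_t^2 + 4)) = (7*(4 - B_t^2)/(B_t^2 + 4)^2) dt + (14*B_t/(B_t^2 + 4)) dB_t

Itô's formula for f(B_t) gives d f(B_t) = f'(B_t) dB_t + (1/2) f''(B_t) dt. Compute derivatives of f(x) = 7*log(x^2 + 4):
  f'(x)  = 14*x/(x^2 + 4)
  f''(x) = 14*(4 - x^2)/(x^2 + 4)^2
Substitute x = B_t and multiply the f'' term by 1/2:
  drift     = (1/2) * (14*(4 - x^2)/(x^2 + 4)^2) evaluated at B_t = 7*(4 - B_t^2)/(B_t^2 + 4)^2
  diffusion = (14*x/(x^2 + 4)) evaluated at B_t = 14*B_t/(B_t^2 + 4)
Therefore d(7*log(B_t^2 + 4)) = (7*(4 - B_t^2)/(B_t^2 + 4)^2) dt + (14*B_t/(B_t^2 + 4)) dB_t.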